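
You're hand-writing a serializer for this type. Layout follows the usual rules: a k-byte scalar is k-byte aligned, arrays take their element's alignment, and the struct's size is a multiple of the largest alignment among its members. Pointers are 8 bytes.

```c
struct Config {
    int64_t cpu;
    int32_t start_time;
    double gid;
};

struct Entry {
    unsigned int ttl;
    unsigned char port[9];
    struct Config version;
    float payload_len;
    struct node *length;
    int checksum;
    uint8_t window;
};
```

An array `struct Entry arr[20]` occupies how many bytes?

Config: 0..8  cpu  (8B, 8-aligned); 8..12  start_time  (4B, 4-aligned); 12..16  -- padding (4B); 16..24  gid  (8B, 8-aligned); sizeof = 24, alignof = 8
0..4  ttl  (4B, 4-aligned)
4..13  port  (9B, 1-aligned)
13..16  -- padding (3B)
16..40  version  (24B, 8-aligned)
40..44  payload_len  (4B, 4-aligned)
44..48  -- padding (4B)
48..56  length  (8B, 8-aligned)
56..60  checksum  (4B, 4-aligned)
60..61  window  (1B, 1-aligned)
61..64  -- tail padding (3B)
sizeof = 64, alignof = 8
array of 20: 20 × 64 = 1280

1280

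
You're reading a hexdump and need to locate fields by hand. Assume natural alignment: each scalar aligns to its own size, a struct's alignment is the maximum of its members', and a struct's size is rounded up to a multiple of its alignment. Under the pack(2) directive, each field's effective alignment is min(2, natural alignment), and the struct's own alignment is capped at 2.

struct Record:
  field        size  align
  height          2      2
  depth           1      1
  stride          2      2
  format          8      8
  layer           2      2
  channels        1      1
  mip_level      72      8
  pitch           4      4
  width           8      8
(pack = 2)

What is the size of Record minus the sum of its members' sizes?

@0: height [2B, align 2] → 2
@2: depth [1B, align 1] → 3
+1 pad (align 2)
@4: stride [2B, align 2] → 6
@6: format [8B, align 2] → 14
@14: layer [2B, align 2] → 16
@16: channels [1B, align 1] → 17
+1 pad (align 2)
@18: mip_level [72B, align 2] → 90
@90: pitch [4B, align 2] → 94
@94: width [8B, align 2] → 102
size 102, align 2
data bytes 100, size 102 → padding 2

2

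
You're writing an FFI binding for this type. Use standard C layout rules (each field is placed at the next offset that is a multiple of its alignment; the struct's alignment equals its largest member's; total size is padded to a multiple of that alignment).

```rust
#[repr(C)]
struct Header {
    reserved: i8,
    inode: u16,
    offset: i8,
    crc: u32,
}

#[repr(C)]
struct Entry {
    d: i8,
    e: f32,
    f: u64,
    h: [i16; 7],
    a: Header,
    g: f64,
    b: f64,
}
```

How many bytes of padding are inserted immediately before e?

3

Header: @0: reserved [1B, align 1] → 1; +1 pad (align 2); @2: inode [2B, align 2] → 4; @4: offset [1B, align 1] → 5; +3 pad (align 4); @8: crc [4B, align 4] → 12; size 12, align 4
@0: d [1B, align 1] → 1
+3 pad (align 4)
@4: e [4B, align 4] → 8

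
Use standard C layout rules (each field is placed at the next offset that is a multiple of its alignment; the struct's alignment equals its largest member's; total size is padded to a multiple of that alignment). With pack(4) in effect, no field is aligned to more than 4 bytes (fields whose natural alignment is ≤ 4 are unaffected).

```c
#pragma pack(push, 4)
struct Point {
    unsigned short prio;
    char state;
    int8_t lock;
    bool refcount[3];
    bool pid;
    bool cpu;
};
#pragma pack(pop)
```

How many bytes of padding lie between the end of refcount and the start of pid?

0

0..2  prio  (2B, 2-aligned)
2..3  state  (1B, 1-aligned)
3..4  lock  (1B, 1-aligned)
4..7  refcount  (3B, 1-aligned)
7..8  pid  (1B, 1-aligned)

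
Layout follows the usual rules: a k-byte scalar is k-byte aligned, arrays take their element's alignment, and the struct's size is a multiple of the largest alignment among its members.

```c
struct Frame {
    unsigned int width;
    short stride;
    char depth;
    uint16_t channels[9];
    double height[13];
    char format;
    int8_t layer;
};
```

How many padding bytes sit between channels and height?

0..4  width  (4B, 4-aligned)
4..6  stride  (2B, 2-aligned)
6..7  depth  (1B, 1-aligned)
7..8  -- padding (1B)
8..26  channels  (18B, 2-aligned)
26..32  -- padding (6B)
32..136  height  (104B, 8-aligned)

6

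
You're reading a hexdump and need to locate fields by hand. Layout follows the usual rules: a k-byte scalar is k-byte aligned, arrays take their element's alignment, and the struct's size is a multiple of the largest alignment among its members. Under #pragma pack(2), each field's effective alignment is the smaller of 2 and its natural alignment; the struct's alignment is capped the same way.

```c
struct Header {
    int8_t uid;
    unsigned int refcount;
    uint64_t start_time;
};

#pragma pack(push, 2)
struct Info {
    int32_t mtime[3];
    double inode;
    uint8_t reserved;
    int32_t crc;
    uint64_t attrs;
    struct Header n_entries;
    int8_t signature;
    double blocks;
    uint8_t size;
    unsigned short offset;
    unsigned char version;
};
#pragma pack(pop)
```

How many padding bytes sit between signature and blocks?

1

Header: @0: uid [1B, align 1] → 1; +3 pad (align 4); @4: refcount [4B, align 4] → 8; @8: start_time [8B, align 8] → 16; size 16, align 8
@0: mtime [12B, align 2] → 12
@12: inode [8B, align 2] → 20
@20: reserved [1B, align 1] → 21
+1 pad (align 2)
@22: crc [4B, align 2] → 26
@26: attrs [8B, align 2] → 34
@34: n_entries [16B, align 2] → 50
@50: signature [1B, align 1] → 51
+1 pad (align 2)
@52: blocks [8B, align 2] → 60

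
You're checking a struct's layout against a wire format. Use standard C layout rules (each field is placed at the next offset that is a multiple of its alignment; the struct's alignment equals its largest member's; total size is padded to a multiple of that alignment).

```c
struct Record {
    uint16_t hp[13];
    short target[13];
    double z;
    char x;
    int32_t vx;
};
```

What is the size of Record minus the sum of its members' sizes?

7

@0: hp [26B, align 2] → 26
@26: target [26B, align 2] → 52
+4 pad (align 8)
@56: z [8B, align 8] → 64
@64: x [1B, align 1] → 65
+3 pad (align 4)
@68: vx [4B, align 4] → 72
size 72, align 8
data bytes 65, size 72 → padding 7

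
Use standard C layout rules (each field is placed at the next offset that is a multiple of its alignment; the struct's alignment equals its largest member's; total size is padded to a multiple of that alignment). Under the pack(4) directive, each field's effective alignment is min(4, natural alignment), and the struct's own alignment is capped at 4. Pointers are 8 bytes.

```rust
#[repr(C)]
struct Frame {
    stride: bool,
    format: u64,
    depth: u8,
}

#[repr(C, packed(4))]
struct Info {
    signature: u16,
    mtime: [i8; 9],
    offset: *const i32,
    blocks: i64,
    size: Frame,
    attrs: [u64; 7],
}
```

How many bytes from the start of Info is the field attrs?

Frame: stride at 0 (size 1, align 1) → ends 1; pad 7 to align 8 for format; format at 8 (size 8, align 8) → ends 16; depth at 16 (size 1, align 1) → ends 17; tail pad 7 to reach multiple of 8; total 24 bytes, alignment 8
signature at 0 (size 2, align 2) → ends 2
mtime at 2 (size 9, align 1) → ends 11
pad 1 to align 4 for offset
offset at 12 (size 8, align 4) → ends 20
blocks at 20 (size 8, align 4) → ends 28
size at 28 (size 24, align 4) → ends 52
attrs at 52 (size 56, align 4) → ends 108

52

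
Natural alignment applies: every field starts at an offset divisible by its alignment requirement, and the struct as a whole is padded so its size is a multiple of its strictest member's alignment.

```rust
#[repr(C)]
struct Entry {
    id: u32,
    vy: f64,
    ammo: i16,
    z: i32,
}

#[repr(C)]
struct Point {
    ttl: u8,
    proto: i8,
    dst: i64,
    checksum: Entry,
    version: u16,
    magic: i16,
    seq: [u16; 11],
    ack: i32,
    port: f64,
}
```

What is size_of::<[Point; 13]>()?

Entry: @0: id [4B, align 4] → 4; +4 pad (align 8); @8: vy [8B, align 8] → 16; @16: ammo [2B, align 2] → 18; +2 pad (align 4); @20: z [4B, align 4] → 24; size 24, align 8
@0: ttl [1B, align 1] → 1
@1: proto [1B, align 1] → 2
+6 pad (align 8)
@8: dst [8B, align 8] → 16
@16: checksum [24B, align 8] → 40
@40: version [2B, align 2] → 42
@42: magic [2B, align 2] → 44
@44: seq [22B, align 2] → 66
+2 pad (align 4)
@68: ack [4B, align 4] → 72
@72: port [8B, align 8] → 80
size 80, align 8
array of 13: 13 × 80 = 1040

1040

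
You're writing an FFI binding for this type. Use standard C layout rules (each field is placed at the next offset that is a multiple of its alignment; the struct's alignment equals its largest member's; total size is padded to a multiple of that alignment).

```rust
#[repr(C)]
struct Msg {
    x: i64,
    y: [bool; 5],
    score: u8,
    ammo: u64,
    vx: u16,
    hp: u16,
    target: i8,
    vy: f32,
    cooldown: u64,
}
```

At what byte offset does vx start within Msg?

x at 0 (size 8, align 8) → ends 8
y at 8 (size 5, align 1) → ends 13
score at 13 (size 1, align 1) → ends 14
pad 2 to align 8 for ammo
ammo at 16 (size 8, align 8) → ends 24
vx at 24 (size 2, align 2) → ends 26

24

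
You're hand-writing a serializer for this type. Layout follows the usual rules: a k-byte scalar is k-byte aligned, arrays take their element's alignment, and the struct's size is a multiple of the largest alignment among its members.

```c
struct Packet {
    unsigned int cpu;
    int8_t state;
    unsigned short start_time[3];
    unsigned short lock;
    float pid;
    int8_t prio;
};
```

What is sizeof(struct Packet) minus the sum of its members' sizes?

cpu at 0 (size 4, align 4) → ends 4
state at 4 (size 1, align 1) → ends 5
pad 1 to align 2 for start_time
start_time at 6 (size 6, align 2) → ends 12
lock at 12 (size 2, align 2) → ends 14
pad 2 to align 4 for pid
pid at 16 (size 4, align 4) → ends 20
prio at 20 (size 1, align 1) → ends 21
tail pad 3 to reach multiple of 4
total 24 bytes, alignment 4
data bytes 18, size 24 → padding 6

6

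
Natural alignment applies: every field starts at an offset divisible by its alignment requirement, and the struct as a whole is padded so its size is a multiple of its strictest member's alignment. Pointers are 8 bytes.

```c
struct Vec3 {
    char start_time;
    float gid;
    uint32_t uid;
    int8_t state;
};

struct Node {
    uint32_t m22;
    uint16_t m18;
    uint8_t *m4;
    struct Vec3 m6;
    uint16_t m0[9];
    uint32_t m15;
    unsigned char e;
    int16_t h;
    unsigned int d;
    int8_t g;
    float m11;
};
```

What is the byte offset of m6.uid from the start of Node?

Vec3: @0: start_time [1B, align 1] → 1; +3 pad (align 4); @4: gid [4B, align 4] → 8; @8: uid [4B, align 4] → 12; @12: state [1B, align 1] → 13; +3 tail pad (align 4); size 16, align 4
@0: m22 [4B, align 4] → 4
@4: m18 [2B, align 2] → 6
+2 pad (align 8)
@8: m4 [8B, align 8] → 16
@16: m6 [16B, align 4] → 32
within Vec3: uid at 8
16 + 8 = 24

24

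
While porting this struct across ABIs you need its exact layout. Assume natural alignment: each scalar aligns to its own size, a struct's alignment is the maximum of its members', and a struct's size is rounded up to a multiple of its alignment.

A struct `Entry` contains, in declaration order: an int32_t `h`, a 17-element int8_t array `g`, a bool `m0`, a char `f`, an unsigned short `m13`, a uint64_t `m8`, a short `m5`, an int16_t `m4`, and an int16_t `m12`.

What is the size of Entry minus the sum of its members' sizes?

0..4  h  (4B, 4-aligned)
4..21  g  (17B, 1-aligned)
21..22  m0  (1B, 1-aligned)
22..23  f  (1B, 1-aligned)
23..24  -- padding (1B)
24..26  m13  (2B, 2-aligned)
26..32  -- padding (6B)
32..40  m8  (8B, 8-aligned)
40..42  m5  (2B, 2-aligned)
42..44  m4  (2B, 2-aligned)
44..46  m12  (2B, 2-aligned)
46..48  -- tail padding (2B)
sizeof = 48, alignof = 8
data bytes 39, size 48 → padding 9

9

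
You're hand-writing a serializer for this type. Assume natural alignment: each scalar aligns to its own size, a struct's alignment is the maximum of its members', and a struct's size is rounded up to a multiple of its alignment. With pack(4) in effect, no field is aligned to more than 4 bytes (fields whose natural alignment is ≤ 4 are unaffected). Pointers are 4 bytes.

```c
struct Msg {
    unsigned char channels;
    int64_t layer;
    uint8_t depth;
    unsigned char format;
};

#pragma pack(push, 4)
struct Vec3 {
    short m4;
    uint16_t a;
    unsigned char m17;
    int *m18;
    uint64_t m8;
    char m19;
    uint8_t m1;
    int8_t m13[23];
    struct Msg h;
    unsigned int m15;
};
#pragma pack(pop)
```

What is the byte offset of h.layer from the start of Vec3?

56

Msg: @0: channels [1B, align 1] → 1; +7 pad (align 8); @8: layer [8B, align 8] → 16; @16: depth [1B, align 1] → 17; @17: format [1B, align 1] → 18; +6 tail pad (align 8); size 24, align 8
@0: m4 [2B, align 2] → 2
@2: a [2B, align 2] → 4
@4: m17 [1B, align 1] → 5
+3 pad (align 4)
@8: m18 [4B, align 4] → 12
@12: m8 [8B, align 4] → 20
@20: m19 [1B, align 1] → 21
@21: m1 [1B, align 1] → 22
@22: m13 [23B, align 1] → 45
+3 pad (align 4)
@48: h [24B, align 4] → 72
within Msg: layer at 8
48 + 8 = 56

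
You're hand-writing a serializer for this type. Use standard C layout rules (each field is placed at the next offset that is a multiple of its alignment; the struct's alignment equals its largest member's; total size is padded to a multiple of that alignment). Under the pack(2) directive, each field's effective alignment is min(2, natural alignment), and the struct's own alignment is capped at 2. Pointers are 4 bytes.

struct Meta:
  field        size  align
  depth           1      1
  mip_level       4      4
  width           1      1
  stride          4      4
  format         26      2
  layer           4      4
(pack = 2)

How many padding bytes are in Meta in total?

2

0..1  depth  (1B, 1-aligned)
1..2  -- padding (1B)
2..6  mip_level  (4B, 2-aligned)
6..7  width  (1B, 1-aligned)
7..8  -- padding (1B)
8..12  stride  (4B, 2-aligned)
12..38  format  (26B, 2-aligned)
38..42  layer  (4B, 2-aligned)
sizeof = 42, alignof = 2
data bytes 40, size 42 → padding 2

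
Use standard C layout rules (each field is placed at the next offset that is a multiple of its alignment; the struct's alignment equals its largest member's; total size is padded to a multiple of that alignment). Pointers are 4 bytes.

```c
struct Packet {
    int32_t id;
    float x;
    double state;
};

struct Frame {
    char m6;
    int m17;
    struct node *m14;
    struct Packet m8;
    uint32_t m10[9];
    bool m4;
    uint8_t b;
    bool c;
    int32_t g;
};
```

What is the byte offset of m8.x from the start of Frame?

20

Packet: id at 0 (size 4, align 4) → ends 4; x at 4 (size 4, align 4) → ends 8; state at 8 (size 8, align 8) → ends 16; total 16 bytes, alignment 8
m6 at 0 (size 1, align 1) → ends 1
pad 3 to align 4 for m17
m17 at 4 (size 4, align 4) → ends 8
m14 at 8 (size 4, align 4) → ends 12
pad 4 to align 8 for m8
m8 at 16 (size 16, align 8) → ends 32
within Packet: x at 4
16 + 4 = 20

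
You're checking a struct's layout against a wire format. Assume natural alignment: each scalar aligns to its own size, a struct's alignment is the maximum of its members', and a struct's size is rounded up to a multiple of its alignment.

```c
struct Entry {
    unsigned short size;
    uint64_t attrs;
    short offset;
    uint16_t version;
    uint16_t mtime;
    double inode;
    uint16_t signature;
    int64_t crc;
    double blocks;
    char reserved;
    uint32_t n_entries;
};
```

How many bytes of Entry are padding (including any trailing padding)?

@0: size [2B, align 2] → 2
+6 pad (align 8)
@8: attrs [8B, align 8] → 16
@16: offset [2B, align 2] → 18
@18: version [2B, align 2] → 20
@20: mtime [2B, align 2] → 22
+2 pad (align 8)
@24: inode [8B, align 8] → 32
@32: signature [2B, align 2] → 34
+6 pad (align 8)
@40: crc [8B, align 8] → 48
@48: blocks [8B, align 8] → 56
@56: reserved [1B, align 1] → 57
+3 pad (align 4)
@60: n_entries [4B, align 4] → 64
size 64, align 8
data bytes 47, size 64 → padding 17

17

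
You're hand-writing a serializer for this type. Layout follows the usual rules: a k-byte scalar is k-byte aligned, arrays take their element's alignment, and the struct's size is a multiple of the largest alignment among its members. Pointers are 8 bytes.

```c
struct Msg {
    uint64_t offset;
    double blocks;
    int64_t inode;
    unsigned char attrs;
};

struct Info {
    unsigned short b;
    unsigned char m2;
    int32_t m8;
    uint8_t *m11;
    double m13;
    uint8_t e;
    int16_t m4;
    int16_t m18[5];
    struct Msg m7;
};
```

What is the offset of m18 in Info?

28

Msg: offset at 0 (size 8, align 8) → ends 8; blocks at 8 (size 8, align 8) → ends 16; inode at 16 (size 8, align 8) → ends 24; attrs at 24 (size 1, align 1) → ends 25; tail pad 7 to reach multiple of 8; total 32 bytes, alignment 8
b at 0 (size 2, align 2) → ends 2
m2 at 2 (size 1, align 1) → ends 3
pad 1 to align 4 for m8
m8 at 4 (size 4, align 4) → ends 8
m11 at 8 (size 8, align 8) → ends 16
m13 at 16 (size 8, align 8) → ends 24
e at 24 (size 1, align 1) → ends 25
pad 1 to align 2 for m4
m4 at 26 (size 2, align 2) → ends 28
m18 at 28 (size 10, align 2) → ends 38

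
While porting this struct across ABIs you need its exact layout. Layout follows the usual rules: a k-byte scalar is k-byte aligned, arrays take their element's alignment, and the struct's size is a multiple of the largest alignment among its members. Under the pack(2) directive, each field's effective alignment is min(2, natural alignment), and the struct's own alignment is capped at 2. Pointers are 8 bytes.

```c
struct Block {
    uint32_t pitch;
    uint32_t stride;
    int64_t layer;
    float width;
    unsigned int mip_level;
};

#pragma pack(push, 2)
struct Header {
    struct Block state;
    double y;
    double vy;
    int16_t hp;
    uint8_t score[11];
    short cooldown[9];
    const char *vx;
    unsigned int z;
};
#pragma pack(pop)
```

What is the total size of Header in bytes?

84

Block: pitch at 0 (size 4, align 4) → ends 4; stride at 4 (size 4, align 4) → ends 8; layer at 8 (size 8, align 8) → ends 16; width at 16 (size 4, align 4) → ends 20; mip_level at 20 (size 4, align 4) → ends 24; total 24 bytes, alignment 8
state at 0 (size 24, align 2) → ends 24
y at 24 (size 8, align 2) → ends 32
vy at 32 (size 8, align 2) → ends 40
hp at 40 (size 2, align 2) → ends 42
score at 42 (size 11, align 1) → ends 53
pad 1 to align 2 for cooldown
cooldown at 54 (size 18, align 2) → ends 72
vx at 72 (size 8, align 2) → ends 80
z at 80 (size 4, align 2) → ends 84
total 84 bytes, alignment 2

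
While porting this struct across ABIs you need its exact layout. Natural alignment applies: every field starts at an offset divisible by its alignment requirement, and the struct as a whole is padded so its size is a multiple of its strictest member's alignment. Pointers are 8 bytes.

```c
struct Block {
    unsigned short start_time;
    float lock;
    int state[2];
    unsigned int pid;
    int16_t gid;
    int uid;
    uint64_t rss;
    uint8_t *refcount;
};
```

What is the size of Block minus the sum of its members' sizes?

8

start_time at 0 (size 2, align 2) → ends 2
pad 2 to align 4 for lock
lock at 4 (size 4, align 4) → ends 8
state at 8 (size 8, align 4) → ends 16
pid at 16 (size 4, align 4) → ends 20
gid at 20 (size 2, align 2) → ends 22
pad 2 to align 4 for uid
uid at 24 (size 4, align 4) → ends 28
pad 4 to align 8 for rss
rss at 32 (size 8, align 8) → ends 40
refcount at 40 (size 8, align 8) → ends 48
total 48 bytes, alignment 8
data bytes 40, size 48 → padding 8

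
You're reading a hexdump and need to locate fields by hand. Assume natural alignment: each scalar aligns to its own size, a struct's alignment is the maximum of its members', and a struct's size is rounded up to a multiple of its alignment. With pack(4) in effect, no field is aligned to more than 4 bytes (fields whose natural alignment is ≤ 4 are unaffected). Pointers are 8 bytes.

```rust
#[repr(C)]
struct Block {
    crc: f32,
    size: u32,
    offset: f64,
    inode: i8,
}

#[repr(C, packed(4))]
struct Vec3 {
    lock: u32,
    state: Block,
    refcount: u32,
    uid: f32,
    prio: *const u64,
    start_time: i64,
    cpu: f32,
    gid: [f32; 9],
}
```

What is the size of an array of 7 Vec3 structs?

Block: @0: crc [4B, align 4] → 4; @4: size [4B, align 4] → 8; @8: offset [8B, align 8] → 16; @16: inode [1B, align 1] → 17; +7 tail pad (align 8); size 24, align 8
@0: lock [4B, align 4] → 4
@4: state [24B, align 4] → 28
@28: refcount [4B, align 4] → 32
@32: uid [4B, align 4] → 36
@36: prio [8B, align 4] → 44
@44: start_time [8B, align 4] → 52
@52: cpu [4B, align 4] → 56
@56: gid [36B, align 4] → 92
size 92, align 4
array of 7: 7 × 92 = 644

644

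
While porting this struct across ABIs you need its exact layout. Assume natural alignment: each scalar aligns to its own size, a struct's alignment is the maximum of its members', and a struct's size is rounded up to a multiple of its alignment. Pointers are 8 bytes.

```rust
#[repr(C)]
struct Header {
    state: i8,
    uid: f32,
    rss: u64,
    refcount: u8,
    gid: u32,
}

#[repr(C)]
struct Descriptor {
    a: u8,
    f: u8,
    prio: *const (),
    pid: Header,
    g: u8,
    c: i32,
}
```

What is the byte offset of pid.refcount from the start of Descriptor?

32

Header: 0..1  state  (1B, 1-aligned); 1..4  -- padding (3B); 4..8  uid  (4B, 4-aligned); 8..16  rss  (8B, 8-aligned); 16..17  refcount  (1B, 1-aligned); 17..20  -- padding (3B); 20..24  gid  (4B, 4-aligned); sizeof = 24, alignof = 8
0..1  a  (1B, 1-aligned)
1..2  f  (1B, 1-aligned)
2..8  -- padding (6B)
8..16  prio  (8B, 8-aligned)
16..40  pid  (24B, 8-aligned)
within Header: refcount at 16
16 + 16 = 32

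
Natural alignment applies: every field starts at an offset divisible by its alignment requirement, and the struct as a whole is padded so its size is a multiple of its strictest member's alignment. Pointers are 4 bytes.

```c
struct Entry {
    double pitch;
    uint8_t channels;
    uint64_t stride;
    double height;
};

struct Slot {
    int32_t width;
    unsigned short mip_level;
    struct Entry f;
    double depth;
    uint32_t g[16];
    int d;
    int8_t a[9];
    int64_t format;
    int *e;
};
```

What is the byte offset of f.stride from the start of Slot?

Entry: pitch at 0 (size 8, align 8) → ends 8; channels at 8 (size 1, align 1) → ends 9; pad 7 to align 8 for stride; stride at 16 (size 8, align 8) → ends 24; height at 24 (size 8, align 8) → ends 32; total 32 bytes, alignment 8
width at 0 (size 4, align 4) → ends 4
mip_level at 4 (size 2, align 2) → ends 6
pad 2 to align 8 for f
f at 8 (size 32, align 8) → ends 40
within Entry: stride at 16
8 + 16 = 24

24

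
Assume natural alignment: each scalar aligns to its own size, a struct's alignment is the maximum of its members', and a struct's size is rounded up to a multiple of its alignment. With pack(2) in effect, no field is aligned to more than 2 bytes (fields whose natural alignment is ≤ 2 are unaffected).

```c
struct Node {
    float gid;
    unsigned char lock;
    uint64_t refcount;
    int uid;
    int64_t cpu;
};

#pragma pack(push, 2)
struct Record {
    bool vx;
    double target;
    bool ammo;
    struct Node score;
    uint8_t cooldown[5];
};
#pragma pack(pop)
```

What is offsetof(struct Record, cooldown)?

Node: @0: gid [4B, align 4] → 4; @4: lock [1B, align 1] → 5; +3 pad (align 8); @8: refcount [8B, align 8] → 16; @16: uid [4B, align 4] → 20; +4 pad (align 8); @24: cpu [8B, align 8] → 32; size 32, align 8
@0: vx [1B, align 1] → 1
+1 pad (align 2)
@2: target [8B, align 2] → 10
@10: ammo [1B, align 1] → 11
+1 pad (align 2)
@12: score [32B, align 2] → 44
@44: cooldown [5B, align 1] → 49

44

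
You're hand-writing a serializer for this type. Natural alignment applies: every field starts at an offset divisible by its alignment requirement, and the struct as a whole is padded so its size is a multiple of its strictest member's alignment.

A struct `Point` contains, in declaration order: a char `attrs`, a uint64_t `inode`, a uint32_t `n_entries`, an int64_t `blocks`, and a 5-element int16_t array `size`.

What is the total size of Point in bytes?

0..1  attrs  (1B, 1-aligned)
1..8  -- padding (7B)
8..16  inode  (8B, 8-aligned)
16..20  n_entries  (4B, 4-aligned)
20..24  -- padding (4B)
24..32  blocks  (8B, 8-aligned)
32..42  size  (10B, 2-aligned)
42..48  -- tail padding (6B)
sizeof = 48, alignof = 8

48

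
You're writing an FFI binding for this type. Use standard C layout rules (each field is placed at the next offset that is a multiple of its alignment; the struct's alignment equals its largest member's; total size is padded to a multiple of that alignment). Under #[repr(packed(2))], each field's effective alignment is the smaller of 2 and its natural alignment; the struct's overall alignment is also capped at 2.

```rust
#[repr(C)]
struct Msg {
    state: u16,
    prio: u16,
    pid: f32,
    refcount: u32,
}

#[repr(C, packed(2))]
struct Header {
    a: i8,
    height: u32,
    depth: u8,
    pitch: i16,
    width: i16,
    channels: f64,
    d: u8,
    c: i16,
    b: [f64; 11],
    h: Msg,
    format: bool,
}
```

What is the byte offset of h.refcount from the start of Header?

Msg: state at 0 (size 2, align 2) → ends 2; prio at 2 (size 2, align 2) → ends 4; pid at 4 (size 4, align 4) → ends 8; refcount at 8 (size 4, align 4) → ends 12; total 12 bytes, alignment 4
a at 0 (size 1, align 1) → ends 1
pad 1 to align 2 for height
height at 2 (size 4, align 2) → ends 6
depth at 6 (size 1, align 1) → ends 7
pad 1 to align 2 for pitch
pitch at 8 (size 2, align 2) → ends 10
width at 10 (size 2, align 2) → ends 12
channels at 12 (size 8, align 2) → ends 20
d at 20 (size 1, align 1) → ends 21
pad 1 to align 2 for c
c at 22 (size 2, align 2) → ends 24
b at 24 (size 88, align 2) → ends 112
h at 112 (size 12, align 2) → ends 124
within Msg: refcount at 8
112 + 8 = 120

120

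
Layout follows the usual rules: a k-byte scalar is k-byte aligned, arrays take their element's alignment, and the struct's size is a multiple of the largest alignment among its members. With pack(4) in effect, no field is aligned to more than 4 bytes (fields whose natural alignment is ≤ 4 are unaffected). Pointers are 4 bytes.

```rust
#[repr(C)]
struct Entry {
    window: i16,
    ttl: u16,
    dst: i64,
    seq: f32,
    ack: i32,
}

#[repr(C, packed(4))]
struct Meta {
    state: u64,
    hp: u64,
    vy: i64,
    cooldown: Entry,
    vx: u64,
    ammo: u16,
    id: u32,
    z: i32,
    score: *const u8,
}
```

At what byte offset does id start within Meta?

Entry: window at 0 (size 2, align 2) → ends 2; ttl at 2 (size 2, align 2) → ends 4; pad 4 to align 8 for dst; dst at 8 (size 8, align 8) → ends 16; seq at 16 (size 4, align 4) → ends 20; ack at 20 (size 4, align 4) → ends 24; total 24 bytes, alignment 8
state at 0 (size 8, align 4) → ends 8
hp at 8 (size 8, align 4) → ends 16
vy at 16 (size 8, align 4) → ends 24
cooldown at 24 (size 24, align 4) → ends 48
vx at 48 (size 8, align 4) → ends 56
ammo at 56 (size 2, align 2) → ends 58
pad 2 to align 4 for id
id at 60 (size 4, align 4) → ends 64

60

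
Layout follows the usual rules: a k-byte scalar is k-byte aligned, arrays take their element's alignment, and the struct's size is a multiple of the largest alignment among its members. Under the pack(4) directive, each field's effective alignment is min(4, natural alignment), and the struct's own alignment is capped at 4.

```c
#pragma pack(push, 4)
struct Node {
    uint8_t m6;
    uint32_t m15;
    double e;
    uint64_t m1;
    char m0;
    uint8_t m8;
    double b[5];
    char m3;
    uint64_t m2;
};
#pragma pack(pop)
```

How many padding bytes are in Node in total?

@0: m6 [1B, align 1] → 1
+3 pad (align 4)
@4: m15 [4B, align 4] → 8
@8: e [8B, align 4] → 16
@16: m1 [8B, align 4] → 24
@24: m0 [1B, align 1] → 25
@25: m8 [1B, align 1] → 26
+2 pad (align 4)
@28: b [40B, align 4] → 68
@68: m3 [1B, align 1] → 69
+3 pad (align 4)
@72: m2 [8B, align 4] → 80
size 80, align 4
data bytes 72, size 80 → padding 8

8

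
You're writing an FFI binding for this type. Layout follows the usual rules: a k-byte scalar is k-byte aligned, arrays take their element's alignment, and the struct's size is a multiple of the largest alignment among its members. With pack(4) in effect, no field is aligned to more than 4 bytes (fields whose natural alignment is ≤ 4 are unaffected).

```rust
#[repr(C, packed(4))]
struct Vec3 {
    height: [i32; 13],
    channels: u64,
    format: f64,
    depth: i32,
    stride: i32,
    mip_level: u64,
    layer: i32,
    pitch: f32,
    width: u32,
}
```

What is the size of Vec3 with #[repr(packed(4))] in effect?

96

height at 0 (size 52, align 4) → ends 52
channels at 52 (size 8, align 4) → ends 60
format at 60 (size 8, align 4) → ends 68
depth at 68 (size 4, align 4) → ends 72
stride at 72 (size 4, align 4) → ends 76
mip_level at 76 (size 8, align 4) → ends 84
layer at 84 (size 4, align 4) → ends 88
pitch at 88 (size 4, align 4) → ends 92
width at 92 (size 4, align 4) → ends 96
total 96 bytes, alignment 4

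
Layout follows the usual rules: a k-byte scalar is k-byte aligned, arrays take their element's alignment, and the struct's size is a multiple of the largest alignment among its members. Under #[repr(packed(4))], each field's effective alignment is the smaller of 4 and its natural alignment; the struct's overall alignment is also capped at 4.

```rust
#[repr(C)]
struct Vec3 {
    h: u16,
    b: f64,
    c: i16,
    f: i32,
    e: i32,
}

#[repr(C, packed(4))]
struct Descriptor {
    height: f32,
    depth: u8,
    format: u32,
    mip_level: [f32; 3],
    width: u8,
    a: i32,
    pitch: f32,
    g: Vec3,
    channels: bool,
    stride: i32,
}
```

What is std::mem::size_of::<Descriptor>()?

Vec3: @0: h [2B, align 2] → 2; +6 pad (align 8); @8: b [8B, align 8] → 16; @16: c [2B, align 2] → 18; +2 pad (align 4); @20: f [4B, align 4] → 24; @24: e [4B, align 4] → 28; +4 tail pad (align 8); size 32, align 8
@0: height [4B, align 4] → 4
@4: depth [1B, align 1] → 5
+3 pad (align 4)
@8: format [4B, align 4] → 12
@12: mip_level [12B, align 4] → 24
@24: width [1B, align 1] → 25
+3 pad (align 4)
@28: a [4B, align 4] → 32
@32: pitch [4B, align 4] → 36
@36: g [32B, align 4] → 68
@68: channels [1B, align 1] → 69
+3 pad (align 4)
@72: stride [4B, align 4] → 76
size 76, align 4

76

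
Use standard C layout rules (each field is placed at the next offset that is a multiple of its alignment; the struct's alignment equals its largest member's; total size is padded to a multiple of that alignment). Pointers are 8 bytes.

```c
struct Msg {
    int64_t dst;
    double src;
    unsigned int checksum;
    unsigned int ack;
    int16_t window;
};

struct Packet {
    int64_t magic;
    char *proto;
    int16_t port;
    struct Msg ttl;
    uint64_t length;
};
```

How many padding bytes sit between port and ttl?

Msg: 0..8  dst  (8B, 8-aligned); 8..16  src  (8B, 8-aligned); 16..20  checksum  (4B, 4-aligned); 20..24  ack  (4B, 4-aligned); 24..26  window  (2B, 2-aligned); 26..32  -- tail padding (6B); sizeof = 32, alignof = 8
0..8  magic  (8B, 8-aligned)
8..16  proto  (8B, 8-aligned)
16..18  port  (2B, 2-aligned)
18..24  -- padding (6B)
24..56  ttl  (32B, 8-aligned)

6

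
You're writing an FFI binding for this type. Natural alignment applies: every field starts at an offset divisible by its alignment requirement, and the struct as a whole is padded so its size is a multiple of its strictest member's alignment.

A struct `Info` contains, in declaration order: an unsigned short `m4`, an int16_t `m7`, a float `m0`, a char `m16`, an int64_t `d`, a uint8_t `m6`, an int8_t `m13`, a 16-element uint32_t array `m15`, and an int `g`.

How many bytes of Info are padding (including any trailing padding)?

m4 at 0 (size 2, align 2) → ends 2
m7 at 2 (size 2, align 2) → ends 4
m0 at 4 (size 4, align 4) → ends 8
m16 at 8 (size 1, align 1) → ends 9
pad 7 to align 8 for d
d at 16 (size 8, align 8) → ends 24
m6 at 24 (size 1, align 1) → ends 25
m13 at 25 (size 1, align 1) → ends 26
pad 2 to align 4 for m15
m15 at 28 (size 64, align 4) → ends 92
g at 92 (size 4, align 4) → ends 96
total 96 bytes, alignment 8
data bytes 87, size 96 → padding 9

9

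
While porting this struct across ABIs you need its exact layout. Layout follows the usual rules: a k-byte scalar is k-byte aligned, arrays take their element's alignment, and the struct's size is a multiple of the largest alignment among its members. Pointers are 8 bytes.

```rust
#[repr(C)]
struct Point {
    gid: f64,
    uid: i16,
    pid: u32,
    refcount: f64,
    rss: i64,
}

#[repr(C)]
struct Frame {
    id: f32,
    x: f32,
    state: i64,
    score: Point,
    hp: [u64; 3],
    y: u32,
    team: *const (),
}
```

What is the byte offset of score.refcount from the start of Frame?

Point: @0: gid [8B, align 8] → 8; @8: uid [2B, align 2] → 10; +2 pad (align 4); @12: pid [4B, align 4] → 16; @16: refcount [8B, align 8] → 24; @24: rss [8B, align 8] → 32; size 32, align 8
@0: id [4B, align 4] → 4
@4: x [4B, align 4] → 8
@8: state [8B, align 8] → 16
@16: score [32B, align 8] → 48
within Point: refcount at 16
16 + 16 = 32

32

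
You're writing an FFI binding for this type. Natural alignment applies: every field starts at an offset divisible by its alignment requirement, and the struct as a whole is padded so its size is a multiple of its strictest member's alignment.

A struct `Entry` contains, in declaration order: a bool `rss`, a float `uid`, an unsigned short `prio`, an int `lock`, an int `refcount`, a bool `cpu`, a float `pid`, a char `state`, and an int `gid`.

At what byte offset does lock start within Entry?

12

@0: rss [1B, align 1] → 1
+3 pad (align 4)
@4: uid [4B, align 4] → 8
@8: prio [2B, align 2] → 10
+2 pad (align 4)
@12: lock [4B, align 4] → 16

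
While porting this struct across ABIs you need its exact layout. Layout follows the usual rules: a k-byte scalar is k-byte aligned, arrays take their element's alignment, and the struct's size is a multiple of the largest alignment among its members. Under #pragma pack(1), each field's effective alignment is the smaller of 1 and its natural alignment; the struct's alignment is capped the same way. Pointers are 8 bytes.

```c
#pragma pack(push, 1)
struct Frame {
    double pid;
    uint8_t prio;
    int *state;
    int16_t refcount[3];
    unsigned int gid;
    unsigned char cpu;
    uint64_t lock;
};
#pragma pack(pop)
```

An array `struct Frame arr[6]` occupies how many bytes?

216

@0: pid [8B, align 1] → 8
@8: prio [1B, align 1] → 9
@9: state [8B, align 1] → 17
@17: refcount [6B, align 1] → 23
@23: gid [4B, align 1] → 27
@27: cpu [1B, align 1] → 28
@28: lock [8B, align 1] → 36
size 36, align 1
array of 6: 6 × 36 = 216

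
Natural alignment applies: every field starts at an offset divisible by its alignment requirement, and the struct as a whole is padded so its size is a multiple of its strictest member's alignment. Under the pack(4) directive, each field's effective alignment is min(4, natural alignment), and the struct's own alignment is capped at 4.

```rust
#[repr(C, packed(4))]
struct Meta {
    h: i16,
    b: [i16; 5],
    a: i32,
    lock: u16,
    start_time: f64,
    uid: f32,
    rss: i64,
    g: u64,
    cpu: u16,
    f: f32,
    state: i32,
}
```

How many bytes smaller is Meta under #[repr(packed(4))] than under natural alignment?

12

natural layout:
  @0: h [2B, align 2] → 2
  @2: b [10B, align 2] → 12
  @12: a [4B, align 4] → 16
  @16: lock [2B, align 2] → 18
  +6 pad (align 8)
  @24: start_time [8B, align 8] → 32
  @32: uid [4B, align 4] → 36
  +4 pad (align 8)
  @40: rss [8B, align 8] → 48
  @48: g [8B, align 8] → 56
  @56: cpu [2B, align 2] → 58
  +2 pad (align 4)
  @60: f [4B, align 4] → 64
  @64: state [4B, align 4] → 68
  +4 tail pad (align 8)
  size 72, align 8
packed(4) layout:
  @0: h [2B, align 2] → 2
  @2: b [10B, align 2] → 12
  @12: a [4B, align 4] → 16
  @16: lock [2B, align 2] → 18
  +2 pad (align 4)
  @20: start_time [8B, align 4] → 28
  @28: uid [4B, align 4] → 32
  @32: rss [8B, align 4] → 40
  @40: g [8B, align 4] → 48
  @48: cpu [2B, align 2] → 50
  +2 pad (align 4)
  @52: f [4B, align 4] → 56
  @56: state [4B, align 4] → 60
  size 60, align 4
72 − 60 = 12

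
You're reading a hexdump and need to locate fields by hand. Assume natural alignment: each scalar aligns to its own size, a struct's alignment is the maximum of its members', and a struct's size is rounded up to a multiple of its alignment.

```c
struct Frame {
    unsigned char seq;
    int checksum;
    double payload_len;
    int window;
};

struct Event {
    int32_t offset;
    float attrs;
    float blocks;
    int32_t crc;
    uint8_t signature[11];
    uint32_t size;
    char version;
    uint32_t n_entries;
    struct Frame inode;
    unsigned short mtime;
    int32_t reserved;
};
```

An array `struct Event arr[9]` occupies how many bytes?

648

Frame: @0: seq [1B, align 1] → 1; +3 pad (align 4); @4: checksum [4B, align 4] → 8; @8: payload_len [8B, align 8] → 16; @16: window [4B, align 4] → 20; +4 tail pad (align 8); size 24, align 8
@0: offset [4B, align 4] → 4
@4: attrs [4B, align 4] → 8
@8: blocks [4B, align 4] → 12
@12: crc [4B, align 4] → 16
@16: signature [11B, align 1] → 27
+1 pad (align 4)
@28: size [4B, align 4] → 32
@32: version [1B, align 1] → 33
+3 pad (align 4)
@36: n_entries [4B, align 4] → 40
@40: inode [24B, align 8] → 64
@64: mtime [2B, align 2] → 66
+2 pad (align 4)
@68: reserved [4B, align 4] → 72
size 72, align 8
array of 9: 9 × 72 = 648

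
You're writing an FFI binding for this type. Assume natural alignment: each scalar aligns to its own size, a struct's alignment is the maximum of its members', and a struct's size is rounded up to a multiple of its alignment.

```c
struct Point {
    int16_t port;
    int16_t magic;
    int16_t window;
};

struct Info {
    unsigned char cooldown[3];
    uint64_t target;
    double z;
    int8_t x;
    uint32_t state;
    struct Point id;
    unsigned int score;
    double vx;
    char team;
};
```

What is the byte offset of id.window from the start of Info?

36

Point: 0..2  port  (2B, 2-aligned); 2..4  magic  (2B, 2-aligned); 4..6  window  (2B, 2-aligned); sizeof = 6, alignof = 2
0..3  cooldown  (3B, 1-aligned)
3..8  -- padding (5B)
8..16  target  (8B, 8-aligned)
16..24  z  (8B, 8-aligned)
24..25  x  (1B, 1-aligned)
25..28  -- padding (3B)
28..32  state  (4B, 4-aligned)
32..38  id  (6B, 2-aligned)
within Point: window at 4
32 + 4 = 36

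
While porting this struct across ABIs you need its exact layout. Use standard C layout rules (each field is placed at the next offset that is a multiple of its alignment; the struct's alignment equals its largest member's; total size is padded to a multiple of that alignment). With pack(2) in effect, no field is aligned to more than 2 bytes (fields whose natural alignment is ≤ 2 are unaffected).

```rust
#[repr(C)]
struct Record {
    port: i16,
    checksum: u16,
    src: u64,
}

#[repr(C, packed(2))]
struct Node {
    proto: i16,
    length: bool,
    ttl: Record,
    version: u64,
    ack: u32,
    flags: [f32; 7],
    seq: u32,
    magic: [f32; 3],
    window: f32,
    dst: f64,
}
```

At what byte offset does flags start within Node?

Record: @0: port [2B, align 2] → 2; @2: checksum [2B, align 2] → 4; +4 pad (align 8); @8: src [8B, align 8] → 16; size 16, align 8
@0: proto [2B, align 2] → 2
@2: length [1B, align 1] → 3
+1 pad (align 2)
@4: ttl [16B, align 2] → 20
@20: version [8B, align 2] → 28
@28: ack [4B, align 2] → 32
@32: flags [28B, align 2] → 60

32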